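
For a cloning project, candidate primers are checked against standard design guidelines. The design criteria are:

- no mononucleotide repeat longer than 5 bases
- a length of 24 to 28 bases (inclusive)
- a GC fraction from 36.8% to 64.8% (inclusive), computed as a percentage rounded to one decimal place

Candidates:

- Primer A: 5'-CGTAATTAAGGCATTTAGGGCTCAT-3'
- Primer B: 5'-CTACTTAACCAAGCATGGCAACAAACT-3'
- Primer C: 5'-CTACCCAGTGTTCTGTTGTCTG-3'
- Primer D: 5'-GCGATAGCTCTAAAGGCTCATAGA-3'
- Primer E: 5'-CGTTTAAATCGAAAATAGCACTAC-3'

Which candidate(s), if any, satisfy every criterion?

Primer A (25 nt, A=7 T=8 G=6 C=4): longest run = 3 ✓; length 25 ✓; GC 10/25 = 40.0% ✓ — passes.
Primer B (27 nt, A=11 T=5 G=3 C=8): longest run = 3 ✓; length 27 ✓; GC 11/27 = 40.7% ✓ — passes.
Primer C (22 nt, A=2 T=9 G=5 C=6): longest run = 3 ✓; length 22, outside 24–28 ✗; GC 11/22 = 50.0% ✓ — fails.
Primer D (24 nt, A=8 T=5 G=6 C=5): longest run = 3 ✓; length 24 ✓; GC 11/24 = 45.8% ✓ — passes.
Primer E (24 nt, A=10 T=6 G=3 C=5): longest run = 4 ✓; length 24 ✓; GC 8/24 = 33.3%, outside 36.8–64.8% ✗ — fails.

Primer A, Primer B and Primer D.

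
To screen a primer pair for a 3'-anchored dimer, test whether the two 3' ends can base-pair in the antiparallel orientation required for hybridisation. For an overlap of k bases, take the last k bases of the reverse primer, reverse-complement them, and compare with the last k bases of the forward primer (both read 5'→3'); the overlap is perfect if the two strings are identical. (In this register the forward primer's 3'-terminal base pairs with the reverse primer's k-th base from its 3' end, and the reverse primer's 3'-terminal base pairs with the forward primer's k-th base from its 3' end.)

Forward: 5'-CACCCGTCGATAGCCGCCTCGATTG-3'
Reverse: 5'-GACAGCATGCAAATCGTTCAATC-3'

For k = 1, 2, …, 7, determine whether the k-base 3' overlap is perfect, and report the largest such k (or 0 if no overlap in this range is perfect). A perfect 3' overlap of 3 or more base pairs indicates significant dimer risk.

Last 7 bases (5'→3') — forward …TCGATTG, reverse …TTCAATC.
Reverse complement of the reverse primer's last 7 bases: GATTGAA; its first k bases are the reverse complement of the reverse primer's last k bases, so a perfect k-base overlap needs the forward primer's last k bases to equal them.
Comparing (forward last k vs required): k=1: G vs G ✓; k=2: TG vs GA ✗; k=3: TTG vs GAT ✗; k=4: ATTG vs GATT ✗; k=5: GATTG vs GATTG ✓; k=6: CGATTG vs GATTGA ✗; k=7: TCGATTG vs GATTGAA ✗.
Perfect overlaps at k = 1, 5; the largest is 5.

Longest perfect overlap: 5 complementary base pairs; significant dimer risk (threshold 3).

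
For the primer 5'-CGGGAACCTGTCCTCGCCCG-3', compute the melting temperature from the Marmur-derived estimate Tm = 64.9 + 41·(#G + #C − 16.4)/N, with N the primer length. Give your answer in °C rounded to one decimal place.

62.0°C

Base counts: A=2, T=3, G=6, C=9; G+C = 15, N = 20.
Tm = 64.9 + 41·(15 − 16.4)/20 = 64.9 + -57.40/20 = 62.0°C.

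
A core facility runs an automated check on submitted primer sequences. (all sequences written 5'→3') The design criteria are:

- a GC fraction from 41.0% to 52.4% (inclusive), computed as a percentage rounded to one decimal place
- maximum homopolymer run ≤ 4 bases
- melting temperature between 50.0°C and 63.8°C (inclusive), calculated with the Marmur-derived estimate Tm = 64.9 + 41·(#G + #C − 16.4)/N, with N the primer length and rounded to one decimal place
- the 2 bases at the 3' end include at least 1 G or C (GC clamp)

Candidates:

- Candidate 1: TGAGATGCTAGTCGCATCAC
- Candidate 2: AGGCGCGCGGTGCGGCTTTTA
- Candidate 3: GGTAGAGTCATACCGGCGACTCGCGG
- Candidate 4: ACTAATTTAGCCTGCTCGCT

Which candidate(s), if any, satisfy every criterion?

Candidate 1 (20 nt, A=5 T=5 G=5 C=5): GC 10/20 = 50.0% ✓; longest run = 1 ✓; Tm = 64.9 + 41·(10 − 16.4)/20 = 51.8°C ✓; 3' end AC has 1 G/C ✓ — passes.
Candidate 2 (21 nt, A=2 T=5 G=9 C=5): GC 14/21 = 66.7%, outside 41.0–52.4% ✗; longest run = 4 ✓; Tm = 64.9 + 41·(14 − 16.4)/21 = 60.2°C ✓; 3' end TA has 0 G/C, need ≥1 ✗ — fails.
Candidate 3 (26 nt, A=5 T=4 G=10 C=7): GC 17/26 = 65.4%, outside 41.0–52.4% ✗; longest run = 2 ✓; Tm = 64.9 + 41·(17 − 16.4)/26 = 65.8°C, outside 50.0–63.8°C ✗; 3' end GG has 2 G/C ✓ — fails.
Candidate 4 (20 nt, A=4 T=7 G=3 C=6): GC 9/20 = 45.0% ✓; longest run = 3 ✓; Tm = 64.9 + 41·(9 − 16.4)/20 = 49.7°C, outside 50.0–63.8°C ✗; 3' end CT has 1 G/C ✓ — fails.

Candidate 1 only.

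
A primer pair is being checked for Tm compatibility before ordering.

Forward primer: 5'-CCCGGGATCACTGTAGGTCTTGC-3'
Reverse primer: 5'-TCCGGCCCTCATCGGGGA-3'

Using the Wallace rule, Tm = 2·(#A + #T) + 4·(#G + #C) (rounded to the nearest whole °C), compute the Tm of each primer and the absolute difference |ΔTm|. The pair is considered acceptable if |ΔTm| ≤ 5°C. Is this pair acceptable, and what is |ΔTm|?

|ΔTm| = 12°C; the pair is not acceptable.

Forward: A=3 T=6 G=7 C=7 → Tm = 2·9 + 4·14 = 74°C.
Reverse: A=2 T=3 G=6 C=7 → Tm = 2·5 + 4·13 = 62°C.
|ΔTm| = |74 − 62| = 12°C, > 5°C.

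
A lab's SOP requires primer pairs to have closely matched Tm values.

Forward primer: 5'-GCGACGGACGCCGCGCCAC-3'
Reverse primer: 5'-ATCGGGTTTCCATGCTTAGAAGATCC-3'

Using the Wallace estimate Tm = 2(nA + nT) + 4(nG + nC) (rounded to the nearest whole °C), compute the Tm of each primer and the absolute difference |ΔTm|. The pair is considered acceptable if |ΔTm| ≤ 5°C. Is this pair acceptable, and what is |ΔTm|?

Forward: A=3 T=0 G=7 C=9 → Tm = 2·3 + 4·16 = 70°C.
Reverse: A=6 T=8 G=6 C=6 → Tm = 2·14 + 4·12 = 76°C.
|ΔTm| = |70 − 76| = 6°C, > 5°C.

|ΔTm| = 6°C; the pair is not acceptable.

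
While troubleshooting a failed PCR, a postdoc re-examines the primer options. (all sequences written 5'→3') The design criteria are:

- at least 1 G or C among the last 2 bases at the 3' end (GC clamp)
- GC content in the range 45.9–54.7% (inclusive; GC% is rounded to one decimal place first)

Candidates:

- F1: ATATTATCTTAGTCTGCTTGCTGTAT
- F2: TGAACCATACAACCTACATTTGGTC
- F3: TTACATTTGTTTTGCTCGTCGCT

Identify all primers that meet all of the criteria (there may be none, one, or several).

None of the candidates satisfy all criteria.

F1 (26 nt, A=5 T=13 G=4 C=4): 3' end AT has 0 G/C, need ≥1 ✗; GC 8/26 = 30.8%, outside 45.9–54.7% ✗ — fails.
F2 (25 nt, A=8 T=7 G=3 C=7): 3' end TC has 1 G/C ✓; GC 10/25 = 40.0%, outside 45.9–54.7% ✗ — fails.
F3 (23 nt, A=2 T=12 G=4 C=5): 3' end CT has 1 G/C ✓; GC 9/23 = 39.1%, outside 45.9–54.7% ✗ — fails.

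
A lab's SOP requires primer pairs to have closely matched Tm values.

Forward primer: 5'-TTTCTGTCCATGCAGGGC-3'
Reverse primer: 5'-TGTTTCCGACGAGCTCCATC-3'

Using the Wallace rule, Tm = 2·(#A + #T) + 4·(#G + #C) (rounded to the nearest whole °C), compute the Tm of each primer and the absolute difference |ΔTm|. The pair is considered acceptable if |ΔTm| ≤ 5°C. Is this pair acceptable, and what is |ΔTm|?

Forward: A=2 T=6 G=5 C=5 → Tm = 2·8 + 4·10 = 56°C.
Reverse: A=3 T=6 G=4 C=7 → Tm = 2·9 + 4·11 = 62°C.
|ΔTm| = |56 − 62| = 6°C, > 5°C.

|ΔTm| = 6°C; the pair is not acceptable.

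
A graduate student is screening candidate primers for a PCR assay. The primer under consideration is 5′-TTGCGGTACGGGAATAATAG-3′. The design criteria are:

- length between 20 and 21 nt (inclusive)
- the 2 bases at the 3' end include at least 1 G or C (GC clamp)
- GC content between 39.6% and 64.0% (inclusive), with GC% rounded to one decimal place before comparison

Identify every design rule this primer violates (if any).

Base counts: A=6, T=5, G=7, C=2 (length 20).
length: length 20 ✓
GC clamp: 3' end AG has 1 G/C ✓
GC content: GC 9/20 = 45.0% ✓

Meets all criteria.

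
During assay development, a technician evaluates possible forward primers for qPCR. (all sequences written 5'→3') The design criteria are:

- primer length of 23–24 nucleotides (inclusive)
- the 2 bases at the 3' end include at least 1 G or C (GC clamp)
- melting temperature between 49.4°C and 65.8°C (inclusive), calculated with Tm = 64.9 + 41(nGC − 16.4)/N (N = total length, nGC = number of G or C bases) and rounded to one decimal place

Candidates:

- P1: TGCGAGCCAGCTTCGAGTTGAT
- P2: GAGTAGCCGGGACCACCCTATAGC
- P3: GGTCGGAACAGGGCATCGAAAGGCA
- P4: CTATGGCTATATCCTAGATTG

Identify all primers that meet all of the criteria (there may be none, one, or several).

P1 (22 nt, A=4 T=6 G=7 C=5): length 22, outside 23–24 ✗; 3' end AT has 0 G/C, need ≥1 ✗; Tm = 64.9 + 41·(12 − 16.4)/22 = 56.7°C ✓ — fails.
P2 (24 nt, A=6 T=3 G=7 C=8): length 24 ✓; 3' end GC has 2 G/C ✓; Tm = 64.9 + 41·(15 − 16.4)/24 = 62.5°C ✓ — passes.
P3 (25 nt, A=8 T=2 G=10 C=5): length 25, outside 23–24 ✗; 3' end CA has 1 G/C ✓; Tm = 64.9 + 41·(15 − 16.4)/25 = 62.6°C ✓ — fails.
P4 (21 nt, A=5 T=8 G=4 C=4): length 21, outside 23–24 ✗; 3' end TG has 1 G/C ✓; Tm = 64.9 + 41·(8 − 16.4)/21 = 48.5°C, outside 49.4–65.8°C ✗ — fails.

P2 only.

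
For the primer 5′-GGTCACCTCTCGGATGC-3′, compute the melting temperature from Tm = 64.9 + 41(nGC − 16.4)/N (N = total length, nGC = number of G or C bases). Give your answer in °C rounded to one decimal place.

51.9°C

Base counts: A=2, T=4, G=5, C=6; G+C = 11, N = 17.
Tm = 64.9 + 41·(11 − 16.4)/17 = 64.9 + -221.40/17 = 51.9°C.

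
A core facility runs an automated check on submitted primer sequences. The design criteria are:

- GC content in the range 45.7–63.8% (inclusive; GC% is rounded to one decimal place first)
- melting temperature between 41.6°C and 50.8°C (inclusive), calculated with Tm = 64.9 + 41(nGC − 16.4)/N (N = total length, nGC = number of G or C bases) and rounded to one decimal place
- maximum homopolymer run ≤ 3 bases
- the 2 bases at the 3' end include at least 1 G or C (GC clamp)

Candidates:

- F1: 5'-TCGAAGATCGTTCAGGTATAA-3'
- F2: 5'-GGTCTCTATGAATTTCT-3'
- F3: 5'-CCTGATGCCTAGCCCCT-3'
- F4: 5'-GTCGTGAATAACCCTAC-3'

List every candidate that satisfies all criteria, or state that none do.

F4 only.

F1 (21 nt, A=7 T=6 G=5 C=3): GC 8/21 = 38.1%, outside 45.7–63.8% ✗; Tm = 64.9 + 41·(8 − 16.4)/21 = 48.5°C ✓; longest run = 2 ✓; 3' end AA has 0 G/C, need ≥1 ✗ — fails.
F2 (17 nt, A=3 T=8 G=3 C=3): GC 6/17 = 35.3%, outside 45.7–63.8% ✗; Tm = 64.9 + 41·(6 − 16.4)/17 = 39.8°C, outside 41.6–50.8°C ✗; longest run = 3 ✓; 3' end CT has 1 G/C ✓ — fails.
F3 (17 nt, A=2 T=4 G=3 C=8): GC 11/17 = 64.7%, outside 45.7–63.8% ✗; Tm = 64.9 + 41·(11 − 16.4)/17 = 51.9°C, outside 41.6–50.8°C ✗; longest run = 4, exceeds 3 ✗; 3' end CT has 1 G/C ✓ — fails.
F4 (17 nt, A=5 T=4 G=3 C=5): GC 8/17 = 47.1% ✓; Tm = 64.9 + 41·(8 − 16.4)/17 = 44.6°C ✓; longest run = 3 ✓; 3' end AC has 1 G/C ✓ — passes.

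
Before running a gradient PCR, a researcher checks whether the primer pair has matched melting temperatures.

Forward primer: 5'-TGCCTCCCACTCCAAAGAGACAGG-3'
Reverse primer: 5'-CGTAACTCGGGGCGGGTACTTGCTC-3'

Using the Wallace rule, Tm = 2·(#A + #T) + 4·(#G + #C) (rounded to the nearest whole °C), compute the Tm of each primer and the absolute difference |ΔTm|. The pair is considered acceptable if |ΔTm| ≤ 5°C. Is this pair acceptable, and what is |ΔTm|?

Forward: A=7 T=3 G=5 C=9 → Tm = 2·10 + 4·14 = 76°C.
Reverse: A=3 T=6 G=9 C=7 → Tm = 2·9 + 4·16 = 82°C.
|ΔTm| = |76 − 82| = 6°C, > 5°C.

|ΔTm| = 6°C; the pair is not acceptable.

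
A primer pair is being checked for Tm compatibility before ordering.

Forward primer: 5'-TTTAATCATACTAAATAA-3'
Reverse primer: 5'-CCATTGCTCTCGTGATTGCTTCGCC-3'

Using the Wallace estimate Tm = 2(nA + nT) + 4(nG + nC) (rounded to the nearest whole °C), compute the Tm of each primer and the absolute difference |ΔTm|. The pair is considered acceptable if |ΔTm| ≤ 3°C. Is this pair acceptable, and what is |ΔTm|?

Forward: A=9 T=7 G=0 C=2 → Tm = 2·16 + 4·2 = 40°C.
Reverse: A=2 T=9 G=5 C=9 → Tm = 2·11 + 4·14 = 78°C.
|ΔTm| = |40 − 78| = 38°C, > 3°C.

|ΔTm| = 38°C; the pair is not acceptable.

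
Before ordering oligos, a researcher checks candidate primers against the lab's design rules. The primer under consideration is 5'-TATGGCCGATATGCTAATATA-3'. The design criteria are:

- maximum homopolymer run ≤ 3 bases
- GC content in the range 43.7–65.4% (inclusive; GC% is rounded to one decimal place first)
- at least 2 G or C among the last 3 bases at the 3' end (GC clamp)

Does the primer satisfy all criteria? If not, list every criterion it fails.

Fails: GC content, GC clamp.

Base counts: A=7, T=7, G=4, C=3 (length 21).
homopolymer run: longest run = 2 ✓
GC content: GC 7/21 = 33.3%, outside 43.7–65.4% ✗
GC clamp: 3' end ATA has 0 G/C, need ≥2 ✗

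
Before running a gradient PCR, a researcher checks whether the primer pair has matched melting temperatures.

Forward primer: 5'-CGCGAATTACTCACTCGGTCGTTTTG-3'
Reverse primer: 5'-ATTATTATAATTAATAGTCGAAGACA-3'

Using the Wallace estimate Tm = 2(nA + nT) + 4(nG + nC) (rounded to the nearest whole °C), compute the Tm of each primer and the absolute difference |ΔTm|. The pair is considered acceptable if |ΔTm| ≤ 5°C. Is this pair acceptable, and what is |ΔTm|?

Forward: A=4 T=9 G=6 C=7 → Tm = 2·13 + 4·13 = 78°C.
Reverse: A=12 T=9 G=3 C=2 → Tm = 2·21 + 4·5 = 62°C.
|ΔTm| = |78 − 62| = 16°C, > 5°C.

|ΔTm| = 16°C; the pair is not acceptable.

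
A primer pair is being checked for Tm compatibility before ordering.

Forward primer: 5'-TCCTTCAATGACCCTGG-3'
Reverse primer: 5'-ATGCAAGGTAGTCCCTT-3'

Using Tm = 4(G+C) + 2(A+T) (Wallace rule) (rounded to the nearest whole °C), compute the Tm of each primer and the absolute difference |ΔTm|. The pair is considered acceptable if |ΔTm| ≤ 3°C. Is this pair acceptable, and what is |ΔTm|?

|ΔTm| = 2°C; the pair is acceptable.

Forward: A=3 T=5 G=3 C=6 → Tm = 2·8 + 4·9 = 52°C.
Reverse: A=4 T=5 G=4 C=4 → Tm = 2·9 + 4·8 = 50°C.
|ΔTm| = |52 − 50| = 2°C, ≤ 3°C.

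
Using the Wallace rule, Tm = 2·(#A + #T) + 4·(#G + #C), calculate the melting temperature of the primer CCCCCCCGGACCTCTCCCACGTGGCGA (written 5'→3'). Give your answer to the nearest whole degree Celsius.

96°C

Base counts: A=3, T=3, G=6, C=15 (length 27).
Tm = 2·(3+3) + 4·(6+15) = 2·6 + 4·21 = 12 + 84 = 96°C.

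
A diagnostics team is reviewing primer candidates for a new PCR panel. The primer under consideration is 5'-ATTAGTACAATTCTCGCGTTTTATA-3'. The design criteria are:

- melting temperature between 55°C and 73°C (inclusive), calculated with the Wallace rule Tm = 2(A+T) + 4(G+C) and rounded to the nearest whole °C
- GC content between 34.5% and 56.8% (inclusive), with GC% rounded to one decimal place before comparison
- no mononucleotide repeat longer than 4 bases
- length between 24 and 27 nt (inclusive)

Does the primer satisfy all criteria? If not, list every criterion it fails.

Base counts: A=7, T=11, G=3, C=4 (length 25).
Tm: Tm = 2·18 + 4·7 = 64°C ✓
GC content: GC 7/25 = 28.0%, outside 34.5–56.8% ✗
homopolymer run: longest run = 4 ✓
length: length 25 ✓

Fails: GC content.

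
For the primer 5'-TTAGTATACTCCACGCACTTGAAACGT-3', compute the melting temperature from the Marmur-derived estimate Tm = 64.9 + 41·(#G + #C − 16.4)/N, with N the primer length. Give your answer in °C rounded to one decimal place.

56.7°C

Base counts: A=8, T=8, G=4, C=7; G+C = 11, N = 27.
Tm = 64.9 + 41·(11 − 16.4)/27 = 64.9 + -221.40/27 = 56.7°C.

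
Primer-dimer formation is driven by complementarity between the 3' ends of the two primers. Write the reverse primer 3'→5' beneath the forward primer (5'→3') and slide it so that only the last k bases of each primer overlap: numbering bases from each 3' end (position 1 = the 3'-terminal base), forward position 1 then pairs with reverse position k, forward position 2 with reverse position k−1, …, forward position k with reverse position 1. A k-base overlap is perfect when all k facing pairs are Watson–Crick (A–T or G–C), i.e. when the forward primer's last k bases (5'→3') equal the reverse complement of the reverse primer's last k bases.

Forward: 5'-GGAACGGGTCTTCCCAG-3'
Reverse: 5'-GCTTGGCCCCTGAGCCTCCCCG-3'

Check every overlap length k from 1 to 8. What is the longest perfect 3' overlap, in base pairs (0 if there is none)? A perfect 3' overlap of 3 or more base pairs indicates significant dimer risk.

Last 8 bases (5'→3') — forward …CTTCCCAG, reverse …CCTCCCCG.
Reverse complement of the reverse primer's last 8 bases: CGGGGAGG; its first k bases are the reverse complement of the reverse primer's last k bases, so a perfect k-base overlap needs the forward primer's last k bases to equal them.
Comparing (forward last k vs required): k=1: G vs C ✗; k=2: AG vs CG ✗; k=3: CAG vs CGG ✗; k=4: CCAG vs CGGG ✗; k=5: CCCAG vs CGGGG ✗; k=6: TCCCAG vs CGGGGA ✗; k=7: TTCCCAG vs CGGGGAG ✗; k=8: CTTCCCAG vs CGGGGAGG ✗.
No overlap length from 1 to 8 is perfect, so the longest perfect 3' overlap is 0.

Longest perfect overlap: 0 complementary base pairs; below the dimer-risk threshold (threshold 3).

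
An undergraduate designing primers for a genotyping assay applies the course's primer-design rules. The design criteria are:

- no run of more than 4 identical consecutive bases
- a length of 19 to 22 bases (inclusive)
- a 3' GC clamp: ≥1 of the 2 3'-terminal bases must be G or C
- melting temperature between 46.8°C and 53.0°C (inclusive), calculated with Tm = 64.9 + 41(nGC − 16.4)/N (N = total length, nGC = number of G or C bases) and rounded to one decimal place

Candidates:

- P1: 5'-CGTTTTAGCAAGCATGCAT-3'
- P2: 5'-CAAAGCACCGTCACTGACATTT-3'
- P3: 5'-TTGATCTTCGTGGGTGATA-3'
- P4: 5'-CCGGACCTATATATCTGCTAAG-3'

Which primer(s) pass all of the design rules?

P4 only.

P1 (19 nt, A=5 T=6 G=4 C=4): longest run = 4 ✓; length 19 ✓; 3' end AT has 0 G/C, need ≥1 ✗; Tm = 64.9 + 41·(8 − 16.4)/19 = 46.8°C ✓ — fails.
P2 (22 nt, A=7 T=5 G=3 C=7): longest run = 3 ✓; length 22 ✓; 3' end TT has 0 G/C, need ≥1 ✗; Tm = 64.9 + 41·(10 − 16.4)/22 = 53.0°C ✓ — fails.
P3 (19 nt, A=3 T=8 G=6 C=2): longest run = 3 ✓; length 19 ✓; 3' end TA has 0 G/C, need ≥1 ✗; Tm = 64.9 + 41·(8 − 16.4)/19 = 46.8°C ✓ — fails.
P4 (22 nt, A=6 T=6 G=4 C=6): longest run = 2 ✓; length 22 ✓; 3' end AG has 1 G/C ✓; Tm = 64.9 + 41·(10 − 16.4)/22 = 53.0°C ✓ — passes.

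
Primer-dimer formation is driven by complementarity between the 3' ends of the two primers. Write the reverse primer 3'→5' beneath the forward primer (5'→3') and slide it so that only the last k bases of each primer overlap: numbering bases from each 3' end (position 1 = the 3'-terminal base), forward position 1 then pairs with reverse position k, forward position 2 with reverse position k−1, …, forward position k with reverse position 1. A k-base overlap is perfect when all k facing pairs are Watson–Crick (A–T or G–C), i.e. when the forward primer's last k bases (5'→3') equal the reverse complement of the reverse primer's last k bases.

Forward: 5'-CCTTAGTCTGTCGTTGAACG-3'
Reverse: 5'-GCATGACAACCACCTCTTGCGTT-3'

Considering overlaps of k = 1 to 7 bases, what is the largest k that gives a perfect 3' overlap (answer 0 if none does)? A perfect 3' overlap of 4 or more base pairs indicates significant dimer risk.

Last 7 bases (5'→3') — forward …TTGAACG, reverse …TTGCGTT.
Reverse complement of the reverse primer's last 7 bases: AACGCAA; its first k bases are the reverse complement of the reverse primer's last k bases, so a perfect k-base overlap needs the forward primer's last k bases to equal them.
Comparing (forward last k vs required): k=1: G vs A ✗; k=2: CG vs AA ✗; k=3: ACG vs AAC ✗; k=4: AACG vs AACG ✓; k=5: GAACG vs AACGC ✗; k=6: TGAACG vs AACGCA ✗; k=7: TTGAACG vs AACGCAA ✗.
Only k = 4 is perfect, so the longest perfect 3' overlap is 4.

Longest perfect overlap: 4 complementary base pairs; significant dimer risk (threshold 4).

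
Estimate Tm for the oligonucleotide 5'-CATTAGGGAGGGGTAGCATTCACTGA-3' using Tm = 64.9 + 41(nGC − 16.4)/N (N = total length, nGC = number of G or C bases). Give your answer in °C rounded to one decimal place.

Base counts: A=7, T=6, G=9, C=4; G+C = 13, N = 26.
Tm = 64.9 + 41·(13 − 16.4)/26 = 64.9 + -139.40/26 = 59.5°C.

59.5°C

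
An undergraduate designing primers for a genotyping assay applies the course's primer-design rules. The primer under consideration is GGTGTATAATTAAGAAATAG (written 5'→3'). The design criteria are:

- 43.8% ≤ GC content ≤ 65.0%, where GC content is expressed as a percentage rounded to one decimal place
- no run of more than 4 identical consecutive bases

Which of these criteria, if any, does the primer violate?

Base counts: A=9, T=6, G=5, C=0 (length 20).
GC content: GC 5/20 = 25.0%, outside 43.8–65.0% ✗
homopolymer run: longest run = 3 ✓

Fails: GC content.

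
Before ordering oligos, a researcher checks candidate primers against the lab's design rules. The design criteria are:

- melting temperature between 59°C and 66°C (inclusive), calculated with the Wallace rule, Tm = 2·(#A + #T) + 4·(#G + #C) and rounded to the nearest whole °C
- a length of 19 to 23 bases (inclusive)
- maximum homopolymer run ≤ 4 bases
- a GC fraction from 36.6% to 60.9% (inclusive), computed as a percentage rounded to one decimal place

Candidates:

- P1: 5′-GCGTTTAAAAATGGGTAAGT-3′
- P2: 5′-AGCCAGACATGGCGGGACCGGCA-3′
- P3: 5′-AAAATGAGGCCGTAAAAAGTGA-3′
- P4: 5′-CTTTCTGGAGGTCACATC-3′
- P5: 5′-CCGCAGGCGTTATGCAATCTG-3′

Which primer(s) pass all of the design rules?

P1 (20 nt, A=7 T=6 G=6 C=1): Tm = 2·13 + 4·7 = 54°C, outside 59–66°C ✗; length 20 ✓; longest run = 5, exceeds 4 ✗; GC 7/20 = 35.0%, outside 36.6–60.9% ✗ — fails.
P2 (23 nt, A=6 T=1 G=9 C=7): Tm = 2·7 + 4·16 = 78°C, outside 59–66°C ✗; length 23 ✓; longest run = 3 ✓; GC 16/23 = 69.6%, outside 36.6–60.9% ✗ — fails.
P3 (22 nt, A=11 T=3 G=6 C=2): Tm = 2·14 + 4·8 = 60°C ✓; length 22 ✓; longest run = 5, exceeds 4 ✗; GC 8/22 = 36.4%, outside 36.6–60.9% ✗ — fails.
P4 (18 nt, A=3 T=6 G=4 C=5): Tm = 2·9 + 4·9 = 54°C, outside 59–66°C ✗; length 18, outside 19–23 ✗; longest run = 3 ✓; GC 9/18 = 50.0% ✓ — fails.
P5 (21 nt, A=4 T=5 G=6 C=6): Tm = 2·9 + 4·12 = 66°C ✓; length 21 ✓; longest run = 2 ✓; GC 12/21 = 57.1% ✓ — passes.

P5 only.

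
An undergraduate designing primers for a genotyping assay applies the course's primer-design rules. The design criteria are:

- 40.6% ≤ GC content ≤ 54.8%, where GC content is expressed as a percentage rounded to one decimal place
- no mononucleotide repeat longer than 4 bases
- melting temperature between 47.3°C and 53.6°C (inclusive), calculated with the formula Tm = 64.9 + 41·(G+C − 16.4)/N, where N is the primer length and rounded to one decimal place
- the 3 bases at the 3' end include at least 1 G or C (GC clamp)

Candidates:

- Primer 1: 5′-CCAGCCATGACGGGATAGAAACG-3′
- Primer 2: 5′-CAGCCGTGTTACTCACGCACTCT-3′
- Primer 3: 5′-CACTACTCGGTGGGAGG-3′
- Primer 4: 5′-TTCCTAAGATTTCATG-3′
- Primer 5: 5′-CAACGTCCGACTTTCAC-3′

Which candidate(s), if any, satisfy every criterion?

None of the candidates satisfy all criteria.

Primer 1 (23 nt, A=8 T=2 G=7 C=6): GC 13/23 = 56.5%, outside 40.6–54.8% ✗; longest run = 3 ✓; Tm = 64.9 + 41·(13 − 16.4)/23 = 58.8°C, outside 47.3–53.6°C ✗; 3' end ACG has 2 G/C ✓ — fails.
Primer 2 (23 nt, A=4 T=6 G=4 C=9): GC 13/23 = 56.5%, outside 40.6–54.8% ✗; longest run = 2 ✓; Tm = 64.9 + 41·(13 − 16.4)/23 = 58.8°C, outside 47.3–53.6°C ✗; 3' end TCT has 1 G/C ✓ — fails.
Primer 3 (17 nt, A=3 T=3 G=7 C=4): GC 11/17 = 64.7%, outside 40.6–54.8% ✗; longest run = 3 ✓; Tm = 64.9 + 41·(11 − 16.4)/17 = 51.9°C ✓; 3' end AGG has 2 G/C ✓ — fails.
Primer 4 (16 nt, A=4 T=7 G=2 C=3): GC 5/16 = 31.3%, outside 40.6–54.8% ✗; longest run = 3 ✓; Tm = 64.9 + 41·(5 − 16.4)/16 = 35.7°C, outside 47.3–53.6°C ✗; 3' end ATG has 1 G/C ✓ — fails.
Primer 5 (17 nt, A=4 T=4 G=2 C=7): GC 9/17 = 52.9% ✓; longest run = 3 ✓; Tm = 64.9 + 41·(9 − 16.4)/17 = 47.1°C, outside 47.3–53.6°C ✗; 3' end CAC has 2 G/C ✓ — fails.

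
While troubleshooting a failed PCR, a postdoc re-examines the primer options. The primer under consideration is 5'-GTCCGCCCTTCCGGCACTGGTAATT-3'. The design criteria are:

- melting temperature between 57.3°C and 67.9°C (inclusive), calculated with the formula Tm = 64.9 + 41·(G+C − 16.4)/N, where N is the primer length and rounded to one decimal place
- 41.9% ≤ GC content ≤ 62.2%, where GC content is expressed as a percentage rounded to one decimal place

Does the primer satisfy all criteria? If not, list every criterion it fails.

Meets all criteria.

Base counts: A=3, T=7, G=6, C=9 (length 25).
Tm: Tm = 64.9 + 41·(15 − 16.4)/25 = 62.6°C ✓
GC content: GC 15/25 = 60.0% ✓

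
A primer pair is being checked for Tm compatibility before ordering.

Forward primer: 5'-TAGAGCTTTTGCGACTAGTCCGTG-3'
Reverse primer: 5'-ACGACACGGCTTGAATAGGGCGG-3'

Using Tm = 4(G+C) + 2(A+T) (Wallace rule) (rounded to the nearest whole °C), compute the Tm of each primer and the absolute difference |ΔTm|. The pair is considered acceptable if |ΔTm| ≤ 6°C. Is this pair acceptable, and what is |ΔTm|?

|ΔTm| = 2°C; the pair is acceptable.

Forward: A=4 T=8 G=7 C=5 → Tm = 2·12 + 4·12 = 72°C.
Reverse: A=6 T=3 G=9 C=5 → Tm = 2·9 + 4·14 = 74°C.
|ΔTm| = |72 − 74| = 2°C, ≤ 6°C.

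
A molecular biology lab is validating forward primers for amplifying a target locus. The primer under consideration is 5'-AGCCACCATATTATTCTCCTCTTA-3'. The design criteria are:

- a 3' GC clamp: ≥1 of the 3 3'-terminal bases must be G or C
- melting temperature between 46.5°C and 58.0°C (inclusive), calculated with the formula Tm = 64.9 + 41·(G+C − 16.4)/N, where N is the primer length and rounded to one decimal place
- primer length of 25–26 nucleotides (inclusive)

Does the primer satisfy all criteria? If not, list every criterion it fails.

Base counts: A=6, T=9, G=1, C=8 (length 24).
GC clamp: 3' end TTA has 0 G/C, need ≥1 ✗
Tm: Tm = 64.9 + 41·(9 − 16.4)/24 = 52.3°C ✓
length: length 24, outside 25–26 ✗

Fails: GC clamp, length.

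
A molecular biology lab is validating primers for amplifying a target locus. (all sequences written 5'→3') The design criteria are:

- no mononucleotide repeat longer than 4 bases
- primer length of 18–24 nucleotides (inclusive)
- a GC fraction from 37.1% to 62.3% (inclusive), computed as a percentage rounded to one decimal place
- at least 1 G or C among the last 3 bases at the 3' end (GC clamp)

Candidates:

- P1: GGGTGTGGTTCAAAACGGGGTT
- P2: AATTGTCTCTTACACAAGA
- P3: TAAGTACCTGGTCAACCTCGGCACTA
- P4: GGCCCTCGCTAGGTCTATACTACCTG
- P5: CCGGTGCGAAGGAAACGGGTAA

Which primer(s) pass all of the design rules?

P1 (22 nt, A=4 T=6 G=10 C=2): longest run = 4 ✓; length 22 ✓; GC 12/22 = 54.5% ✓; 3' end GTT has 1 G/C ✓ — passes.
P2 (19 nt, A=7 T=6 G=2 C=4): longest run = 2 ✓; length 19 ✓; GC 6/19 = 31.6%, outside 37.1–62.3% ✗; 3' end AGA has 1 G/C ✓ — fails.
P3 (26 nt, A=7 T=6 G=5 C=8): longest run = 2 ✓; length 26, outside 18–24 ✗; GC 13/26 = 50.0% ✓; 3' end CTA has 1 G/C ✓ — fails.
P4 (26 nt, A=4 T=7 G=6 C=9): longest run = 3 ✓; length 26, outside 18–24 ✗; GC 15/26 = 57.7% ✓; 3' end CTG has 2 G/C ✓ — fails.
P5 (22 nt, A=7 T=2 G=9 C=4): longest run = 3 ✓; length 22 ✓; GC 13/22 = 59.1% ✓; 3' end TAA has 0 G/C, need ≥1 ✗ — fails.

P1 only.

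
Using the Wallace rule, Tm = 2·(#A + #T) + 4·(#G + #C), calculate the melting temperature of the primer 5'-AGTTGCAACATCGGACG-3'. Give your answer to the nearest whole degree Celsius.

52°C

Base counts: A=5, T=3, G=5, C=4 (length 17).
Tm = 2·(5+3) + 4·(5+4) = 2·8 + 4·9 = 16 + 36 = 52°C.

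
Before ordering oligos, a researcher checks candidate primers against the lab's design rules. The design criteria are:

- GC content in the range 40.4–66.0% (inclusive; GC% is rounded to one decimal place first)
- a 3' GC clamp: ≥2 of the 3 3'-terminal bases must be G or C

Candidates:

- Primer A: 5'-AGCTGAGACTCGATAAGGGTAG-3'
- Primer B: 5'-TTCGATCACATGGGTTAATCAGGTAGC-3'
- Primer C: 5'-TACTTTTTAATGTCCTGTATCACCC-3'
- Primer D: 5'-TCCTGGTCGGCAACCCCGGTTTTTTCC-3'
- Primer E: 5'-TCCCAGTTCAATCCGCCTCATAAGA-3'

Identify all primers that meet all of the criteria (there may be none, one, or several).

Primer A (22 nt, A=7 T=4 G=8 C=3): GC 11/22 = 50.0% ✓; 3' end TAG has 1 G/C, need ≥2 ✗ — fails.
Primer B (27 nt, A=7 T=8 G=7 C=5): GC 12/27 = 44.4% ✓; 3' end AGC has 2 G/C ✓ — passes.
Primer C (25 nt, A=5 T=11 G=2 C=7): GC 9/25 = 36.0%, outside 40.4–66.0% ✗; 3' end CCC has 3 G/C ✓ — fails.
Primer D (27 nt, A=2 T=9 G=6 C=10): GC 16/27 = 59.3% ✓; 3' end TCC has 2 G/C ✓ — passes.
Primer E (25 nt, A=7 T=6 G=3 C=9): GC 12/25 = 48.0% ✓; 3' end AGA has 1 G/C, need ≥2 ✗ — fails.

Primer B and Primer D.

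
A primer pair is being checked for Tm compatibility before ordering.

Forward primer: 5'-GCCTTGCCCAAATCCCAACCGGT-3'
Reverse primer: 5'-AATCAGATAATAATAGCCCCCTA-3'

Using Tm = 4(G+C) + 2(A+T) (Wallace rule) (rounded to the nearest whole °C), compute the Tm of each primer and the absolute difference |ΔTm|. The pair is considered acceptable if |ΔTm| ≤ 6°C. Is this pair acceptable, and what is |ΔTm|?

Forward: A=5 T=4 G=4 C=10 → Tm = 2·9 + 4·14 = 74°C.
Reverse: A=10 T=5 G=2 C=6 → Tm = 2·15 + 4·8 = 62°C.
|ΔTm| = |74 − 62| = 12°C, > 6°C.

|ΔTm| = 12°C; the pair is not acceptable.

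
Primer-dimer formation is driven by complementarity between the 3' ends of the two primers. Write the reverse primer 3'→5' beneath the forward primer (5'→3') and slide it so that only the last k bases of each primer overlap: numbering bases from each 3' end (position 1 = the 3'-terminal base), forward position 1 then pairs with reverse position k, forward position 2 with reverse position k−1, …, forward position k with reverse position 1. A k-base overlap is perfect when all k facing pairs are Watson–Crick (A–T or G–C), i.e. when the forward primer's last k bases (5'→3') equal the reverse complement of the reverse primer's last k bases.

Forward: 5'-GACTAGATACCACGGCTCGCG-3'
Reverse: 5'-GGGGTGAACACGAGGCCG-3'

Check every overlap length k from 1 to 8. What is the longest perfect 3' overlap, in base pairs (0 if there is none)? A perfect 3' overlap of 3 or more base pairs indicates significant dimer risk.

Last 8 bases (5'→3') — forward …GGCTCGCG, reverse …CGAGGCCG.
Reverse complement of the reverse primer's last 8 bases: CGGCCTCG; its first k bases are the reverse complement of the reverse primer's last k bases, so a perfect k-base overlap needs the forward primer's last k bases to equal them.
Comparing (forward last k vs required): k=1: G vs C ✗; k=2: CG vs CG ✓; k=3: GCG vs CGG ✗; k=4: CGCG vs CGGC ✗; k=5: TCGCG vs CGGCC ✗; k=6: CTCGCG vs CGGCCT ✗; k=7: GCTCGCG vs CGGCCTC ✗; k=8: GGCTCGCG vs CGGCCTCG ✗.
Only k = 2 is perfect, so the longest perfect 3' overlap is 2.

Longest perfect overlap: 2 complementary base pairs; below the dimer-risk threshold (threshold 3).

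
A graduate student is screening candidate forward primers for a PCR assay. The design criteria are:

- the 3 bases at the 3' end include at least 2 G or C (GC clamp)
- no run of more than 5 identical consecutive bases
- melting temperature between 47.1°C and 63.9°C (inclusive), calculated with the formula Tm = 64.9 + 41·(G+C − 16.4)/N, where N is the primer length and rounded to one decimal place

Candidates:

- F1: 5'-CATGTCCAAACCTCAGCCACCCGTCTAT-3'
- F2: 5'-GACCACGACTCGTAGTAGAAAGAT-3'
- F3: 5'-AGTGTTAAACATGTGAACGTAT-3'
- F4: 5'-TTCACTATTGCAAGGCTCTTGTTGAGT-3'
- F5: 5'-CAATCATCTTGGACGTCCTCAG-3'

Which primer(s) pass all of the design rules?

F1 (28 nt, A=7 T=6 G=3 C=12): 3' end TAT has 0 G/C, need ≥2 ✗; longest run = 3 ✓; Tm = 64.9 + 41·(15 − 16.4)/28 = 62.9°C ✓ — fails.
F2 (24 nt, A=9 T=4 G=6 C=5): 3' end GAT has 1 G/C, need ≥2 ✗; longest run = 3 ✓; Tm = 64.9 + 41·(11 − 16.4)/24 = 55.7°C ✓ — fails.
F3 (22 nt, A=8 T=7 G=5 C=2): 3' end TAT has 0 G/C, need ≥2 ✗; longest run = 3 ✓; Tm = 64.9 + 41·(7 − 16.4)/22 = 47.4°C ✓ — fails.
F4 (27 nt, A=5 T=11 G=6 C=5): 3' end AGT has 1 G/C, need ≥2 ✗; longest run = 2 ✓; Tm = 64.9 + 41·(11 − 16.4)/27 = 56.7°C ✓ — fails.
F5 (22 nt, A=5 T=6 G=4 C=7): 3' end CAG has 2 G/C ✓; longest run = 2 ✓; Tm = 64.9 + 41·(11 − 16.4)/22 = 54.8°C ✓ — passes.

F5 only.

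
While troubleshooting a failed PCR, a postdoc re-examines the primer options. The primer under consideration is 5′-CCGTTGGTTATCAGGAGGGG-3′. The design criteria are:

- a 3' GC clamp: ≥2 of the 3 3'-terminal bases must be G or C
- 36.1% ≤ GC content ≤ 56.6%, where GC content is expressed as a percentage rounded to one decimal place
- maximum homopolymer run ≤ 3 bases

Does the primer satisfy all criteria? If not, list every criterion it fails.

Base counts: A=3, T=5, G=9, C=3 (length 20).
GC clamp: 3' end GGG has 3 G/C ✓
GC content: GC 12/20 = 60.0%, outside 36.1–56.6% ✗
homopolymer run: longest run = 4, exceeds 3 ✗

Fails: GC content, homopolymer run.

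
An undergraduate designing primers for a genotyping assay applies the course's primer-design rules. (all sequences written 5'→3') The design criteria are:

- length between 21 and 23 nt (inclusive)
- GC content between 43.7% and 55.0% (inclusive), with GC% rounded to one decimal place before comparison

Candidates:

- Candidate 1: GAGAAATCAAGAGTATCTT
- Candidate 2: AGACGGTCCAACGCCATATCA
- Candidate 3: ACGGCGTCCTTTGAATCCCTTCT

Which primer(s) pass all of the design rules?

Candidate 1 (19 nt, A=8 T=5 G=4 C=2): length 19, outside 21–23 ✗; GC 6/19 = 31.6%, outside 43.7–55.0% ✗ — fails.
Candidate 2 (21 nt, A=7 T=3 G=4 C=7): length 21 ✓; GC 11/21 = 52.4% ✓ — passes.
Candidate 3 (23 nt, A=3 T=8 G=4 C=8): length 23 ✓; GC 12/23 = 52.2% ✓ — passes.

Candidate 2 and Candidate 3.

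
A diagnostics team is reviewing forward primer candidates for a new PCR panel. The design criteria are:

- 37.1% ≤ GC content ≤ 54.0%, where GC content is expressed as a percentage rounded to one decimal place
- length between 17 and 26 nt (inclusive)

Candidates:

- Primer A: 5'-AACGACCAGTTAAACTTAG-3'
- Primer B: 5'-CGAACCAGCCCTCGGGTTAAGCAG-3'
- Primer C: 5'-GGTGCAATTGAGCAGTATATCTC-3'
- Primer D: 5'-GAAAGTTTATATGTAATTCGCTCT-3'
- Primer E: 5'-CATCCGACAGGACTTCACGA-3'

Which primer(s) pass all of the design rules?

Primer C only.

Primer A (19 nt, A=8 T=4 G=3 C=4): GC 7/19 = 36.8%, outside 37.1–54.0% ✗; length 19 ✓ — fails.
Primer B (24 nt, A=6 T=3 G=7 C=8): GC 15/24 = 62.5%, outside 37.1–54.0% ✗; length 24 ✓ — fails.
Primer C (23 nt, A=6 T=7 G=6 C=4): GC 10/23 = 43.5% ✓; length 23 ✓ — passes.
Primer D (24 nt, A=7 T=10 G=4 C=3): GC 7/24 = 29.2%, outside 37.1–54.0% ✗; length 24 ✓ — fails.
Primer E (20 nt, A=6 T=3 G=4 C=7): GC 11/20 = 55.0%, outside 37.1–54.0% ✗; length 20 ✓ — fails.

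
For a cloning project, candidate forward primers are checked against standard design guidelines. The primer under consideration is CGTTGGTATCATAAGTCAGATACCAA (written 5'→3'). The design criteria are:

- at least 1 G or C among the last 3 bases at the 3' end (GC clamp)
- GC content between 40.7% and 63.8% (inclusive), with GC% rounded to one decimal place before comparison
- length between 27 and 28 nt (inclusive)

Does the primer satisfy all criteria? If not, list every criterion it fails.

Base counts: A=9, T=7, G=5, C=5 (length 26).
GC clamp: 3' end CAA has 1 G/C ✓
GC content: GC 10/26 = 38.5%, outside 40.7–63.8% ✗
length: length 26, outside 27–28 ✗

Fails: GC content, length.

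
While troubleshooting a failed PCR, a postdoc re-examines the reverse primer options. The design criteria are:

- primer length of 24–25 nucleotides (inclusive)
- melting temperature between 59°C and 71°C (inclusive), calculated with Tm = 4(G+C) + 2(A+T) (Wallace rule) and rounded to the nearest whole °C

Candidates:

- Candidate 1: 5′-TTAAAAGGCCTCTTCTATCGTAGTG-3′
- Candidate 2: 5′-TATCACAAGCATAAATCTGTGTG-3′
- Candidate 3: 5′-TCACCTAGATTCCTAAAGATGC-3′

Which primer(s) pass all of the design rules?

Candidate 1 (25 nt, A=6 T=9 G=5 C=5): length 25 ✓; Tm = 2·15 + 4·10 = 70°C ✓ — passes.
Candidate 2 (23 nt, A=8 T=7 G=4 C=4): length 23, outside 24–25 ✗; Tm = 2·15 + 4·8 = 62°C ✓ — fails.
Candidate 3 (22 nt, A=7 T=6 G=3 C=6): length 22, outside 24–25 ✗; Tm = 2·13 + 4·9 = 62°C ✓ — fails.

Candidate 1 only.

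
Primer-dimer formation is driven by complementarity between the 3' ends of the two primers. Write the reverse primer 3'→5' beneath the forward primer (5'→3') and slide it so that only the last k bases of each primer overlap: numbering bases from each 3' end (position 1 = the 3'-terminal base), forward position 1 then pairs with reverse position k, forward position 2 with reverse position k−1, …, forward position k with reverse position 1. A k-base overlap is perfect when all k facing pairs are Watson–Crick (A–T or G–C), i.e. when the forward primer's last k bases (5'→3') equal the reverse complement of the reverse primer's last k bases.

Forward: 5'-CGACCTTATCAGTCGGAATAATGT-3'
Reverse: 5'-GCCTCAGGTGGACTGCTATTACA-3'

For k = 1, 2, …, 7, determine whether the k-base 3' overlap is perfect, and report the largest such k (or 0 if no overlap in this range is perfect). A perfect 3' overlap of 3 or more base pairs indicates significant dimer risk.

Longest perfect overlap: 3 complementary base pairs; significant dimer risk (threshold 3).

Last 7 bases (5'→3') — forward …ATAATGT, reverse …TATTACA.
Reverse complement of the reverse primer's last 7 bases: TGTAATA; its first k bases are the reverse complement of the reverse primer's last k bases, so a perfect k-base overlap needs the forward primer's last k bases to equal them.
Comparing (forward last k vs required): k=1: T vs T ✓; k=2: GT vs TG ✗; k=3: TGT vs TGT ✓; k=4: ATGT vs TGTA ✗; k=5: AATGT vs TGTAA ✗; k=6: TAATGT vs TGTAAT ✗; k=7: ATAATGT vs TGTAATA ✗.
Perfect overlaps at k = 1, 3; the largest is 3.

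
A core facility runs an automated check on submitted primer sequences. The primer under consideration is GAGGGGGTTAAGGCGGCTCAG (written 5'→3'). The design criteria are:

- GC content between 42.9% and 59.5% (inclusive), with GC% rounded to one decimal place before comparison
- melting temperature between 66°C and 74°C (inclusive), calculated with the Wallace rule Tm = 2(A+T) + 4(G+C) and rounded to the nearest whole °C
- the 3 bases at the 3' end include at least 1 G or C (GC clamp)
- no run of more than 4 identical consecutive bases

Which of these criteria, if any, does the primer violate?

Fails: GC content, homopolymer run.

Base counts: A=4, T=3, G=11, C=3 (length 21).
GC content: GC 14/21 = 66.7%, outside 42.9–59.5% ✗
Tm: Tm = 2·7 + 4·14 = 70°C ✓
GC clamp: 3' end CAG has 2 G/C ✓
homopolymer run: longest run = 5, exceeds 4 ✗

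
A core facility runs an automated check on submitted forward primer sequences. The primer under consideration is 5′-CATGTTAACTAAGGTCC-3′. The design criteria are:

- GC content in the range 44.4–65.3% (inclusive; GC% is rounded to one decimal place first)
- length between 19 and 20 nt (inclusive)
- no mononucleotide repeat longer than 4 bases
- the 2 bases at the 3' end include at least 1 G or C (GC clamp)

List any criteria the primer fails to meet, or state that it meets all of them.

Fails: GC content, length.

Base counts: A=5, T=5, G=3, C=4 (length 17).
GC content: GC 7/17 = 41.2%, outside 44.4–65.3% ✗
length: length 17, outside 19–20 ✗
homopolymer run: longest run = 2 ✓
GC clamp: 3' end CC has 2 G/C ✓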